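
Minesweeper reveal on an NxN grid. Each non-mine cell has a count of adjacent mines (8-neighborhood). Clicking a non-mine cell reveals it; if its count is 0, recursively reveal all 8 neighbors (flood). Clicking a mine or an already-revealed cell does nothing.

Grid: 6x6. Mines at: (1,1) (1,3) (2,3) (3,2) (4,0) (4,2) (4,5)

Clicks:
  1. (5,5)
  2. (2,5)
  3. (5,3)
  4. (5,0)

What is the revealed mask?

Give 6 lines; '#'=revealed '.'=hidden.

Click 1 (5,5) count=1: revealed 1 new [(5,5)] -> total=1
Click 2 (2,5) count=0: revealed 8 new [(0,4) (0,5) (1,4) (1,5) (2,4) (2,5) (3,4) (3,5)] -> total=9
Click 3 (5,3) count=1: revealed 1 new [(5,3)] -> total=10
Click 4 (5,0) count=1: revealed 1 new [(5,0)] -> total=11

Answer: ....##
....##
....##
....##
......
#..#.#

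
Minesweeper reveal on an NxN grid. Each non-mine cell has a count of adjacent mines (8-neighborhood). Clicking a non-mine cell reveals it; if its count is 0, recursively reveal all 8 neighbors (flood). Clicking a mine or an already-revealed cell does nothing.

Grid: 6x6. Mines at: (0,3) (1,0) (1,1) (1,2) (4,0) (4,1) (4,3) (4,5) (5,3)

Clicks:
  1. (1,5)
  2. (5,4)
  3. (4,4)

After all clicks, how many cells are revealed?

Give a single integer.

Click 1 (1,5) count=0: revealed 11 new [(0,4) (0,5) (1,3) (1,4) (1,5) (2,3) (2,4) (2,5) (3,3) (3,4) (3,5)] -> total=11
Click 2 (5,4) count=3: revealed 1 new [(5,4)] -> total=12
Click 3 (4,4) count=3: revealed 1 new [(4,4)] -> total=13

Answer: 13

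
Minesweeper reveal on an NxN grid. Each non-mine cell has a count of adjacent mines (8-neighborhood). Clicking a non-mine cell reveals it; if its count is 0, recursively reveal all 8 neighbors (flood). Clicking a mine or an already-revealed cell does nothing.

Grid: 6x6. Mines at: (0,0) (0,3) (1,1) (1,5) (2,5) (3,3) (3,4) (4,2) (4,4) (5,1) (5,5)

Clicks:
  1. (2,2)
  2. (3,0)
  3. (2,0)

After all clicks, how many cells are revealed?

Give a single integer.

Click 1 (2,2) count=2: revealed 1 new [(2,2)] -> total=1
Click 2 (3,0) count=0: revealed 6 new [(2,0) (2,1) (3,0) (3,1) (4,0) (4,1)] -> total=7
Click 3 (2,0) count=1: revealed 0 new [(none)] -> total=7

Answer: 7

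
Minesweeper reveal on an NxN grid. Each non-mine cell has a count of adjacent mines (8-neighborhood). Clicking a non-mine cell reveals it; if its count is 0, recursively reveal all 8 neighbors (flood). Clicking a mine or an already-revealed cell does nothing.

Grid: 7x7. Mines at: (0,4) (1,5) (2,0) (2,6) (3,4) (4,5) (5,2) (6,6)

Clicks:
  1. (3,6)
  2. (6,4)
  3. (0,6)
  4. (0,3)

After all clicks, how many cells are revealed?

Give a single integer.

Click 1 (3,6) count=2: revealed 1 new [(3,6)] -> total=1
Click 2 (6,4) count=0: revealed 6 new [(5,3) (5,4) (5,5) (6,3) (6,4) (6,5)] -> total=7
Click 3 (0,6) count=1: revealed 1 new [(0,6)] -> total=8
Click 4 (0,3) count=1: revealed 1 new [(0,3)] -> total=9

Answer: 9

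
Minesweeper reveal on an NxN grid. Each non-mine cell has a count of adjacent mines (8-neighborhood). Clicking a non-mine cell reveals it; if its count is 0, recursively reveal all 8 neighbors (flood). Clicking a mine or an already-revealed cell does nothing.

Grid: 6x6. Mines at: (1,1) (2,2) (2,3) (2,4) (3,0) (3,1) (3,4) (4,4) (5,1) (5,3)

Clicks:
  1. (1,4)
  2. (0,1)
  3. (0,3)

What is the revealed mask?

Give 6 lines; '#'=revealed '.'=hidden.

Click 1 (1,4) count=2: revealed 1 new [(1,4)] -> total=1
Click 2 (0,1) count=1: revealed 1 new [(0,1)] -> total=2
Click 3 (0,3) count=0: revealed 7 new [(0,2) (0,3) (0,4) (0,5) (1,2) (1,3) (1,5)] -> total=9

Answer: .#####
..####
......
......
......
......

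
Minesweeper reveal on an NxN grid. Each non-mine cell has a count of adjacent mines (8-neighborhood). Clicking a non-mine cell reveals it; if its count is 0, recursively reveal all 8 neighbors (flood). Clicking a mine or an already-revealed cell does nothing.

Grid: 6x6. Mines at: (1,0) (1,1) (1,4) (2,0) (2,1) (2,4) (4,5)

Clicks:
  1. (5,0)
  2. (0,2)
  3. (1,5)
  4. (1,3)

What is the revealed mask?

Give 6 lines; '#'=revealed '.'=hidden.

Answer: ..#...
...#.#
......
#####.
#####.
#####.

Derivation:
Click 1 (5,0) count=0: revealed 15 new [(3,0) (3,1) (3,2) (3,3) (3,4) (4,0) (4,1) (4,2) (4,3) (4,4) (5,0) (5,1) (5,2) (5,3) (5,4)] -> total=15
Click 2 (0,2) count=1: revealed 1 new [(0,2)] -> total=16
Click 3 (1,5) count=2: revealed 1 new [(1,5)] -> total=17
Click 4 (1,3) count=2: revealed 1 new [(1,3)] -> total=18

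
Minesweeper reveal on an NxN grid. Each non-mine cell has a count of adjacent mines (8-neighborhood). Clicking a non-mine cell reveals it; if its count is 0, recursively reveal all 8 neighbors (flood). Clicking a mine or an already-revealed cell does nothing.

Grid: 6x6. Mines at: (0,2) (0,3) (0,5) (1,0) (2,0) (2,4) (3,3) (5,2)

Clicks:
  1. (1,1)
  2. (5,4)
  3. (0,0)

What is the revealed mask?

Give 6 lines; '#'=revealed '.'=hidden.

Answer: #.....
.#....
......
....##
...###
...###

Derivation:
Click 1 (1,1) count=3: revealed 1 new [(1,1)] -> total=1
Click 2 (5,4) count=0: revealed 8 new [(3,4) (3,5) (4,3) (4,4) (4,5) (5,3) (5,4) (5,5)] -> total=9
Click 3 (0,0) count=1: revealed 1 new [(0,0)] -> total=10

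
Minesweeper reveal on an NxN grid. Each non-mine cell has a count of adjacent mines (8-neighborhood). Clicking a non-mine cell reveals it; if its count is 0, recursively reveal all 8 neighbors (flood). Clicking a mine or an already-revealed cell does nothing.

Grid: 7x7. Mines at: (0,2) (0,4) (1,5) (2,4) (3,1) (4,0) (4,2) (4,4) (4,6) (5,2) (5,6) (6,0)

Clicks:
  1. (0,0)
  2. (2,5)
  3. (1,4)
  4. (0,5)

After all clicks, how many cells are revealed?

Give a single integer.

Click 1 (0,0) count=0: revealed 6 new [(0,0) (0,1) (1,0) (1,1) (2,0) (2,1)] -> total=6
Click 2 (2,5) count=2: revealed 1 new [(2,5)] -> total=7
Click 3 (1,4) count=3: revealed 1 new [(1,4)] -> total=8
Click 4 (0,5) count=2: revealed 1 new [(0,5)] -> total=9

Answer: 9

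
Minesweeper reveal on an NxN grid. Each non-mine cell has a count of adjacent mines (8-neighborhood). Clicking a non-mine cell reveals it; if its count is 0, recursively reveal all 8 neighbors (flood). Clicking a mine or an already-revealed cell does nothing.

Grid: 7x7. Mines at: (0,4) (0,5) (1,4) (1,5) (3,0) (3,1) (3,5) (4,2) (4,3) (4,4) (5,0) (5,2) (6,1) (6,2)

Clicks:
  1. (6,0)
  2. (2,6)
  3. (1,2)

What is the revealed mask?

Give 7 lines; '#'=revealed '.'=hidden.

Click 1 (6,0) count=2: revealed 1 new [(6,0)] -> total=1
Click 2 (2,6) count=2: revealed 1 new [(2,6)] -> total=2
Click 3 (1,2) count=0: revealed 12 new [(0,0) (0,1) (0,2) (0,3) (1,0) (1,1) (1,2) (1,3) (2,0) (2,1) (2,2) (2,3)] -> total=14

Answer: ####...
####...
####..#
.......
.......
.......
#......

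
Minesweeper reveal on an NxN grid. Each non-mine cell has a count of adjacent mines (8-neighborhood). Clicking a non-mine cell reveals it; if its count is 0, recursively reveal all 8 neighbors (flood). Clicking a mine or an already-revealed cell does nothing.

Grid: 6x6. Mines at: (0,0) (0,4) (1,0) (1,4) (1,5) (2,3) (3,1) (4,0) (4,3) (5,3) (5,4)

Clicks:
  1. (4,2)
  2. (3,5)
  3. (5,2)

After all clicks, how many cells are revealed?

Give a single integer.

Answer: 8

Derivation:
Click 1 (4,2) count=3: revealed 1 new [(4,2)] -> total=1
Click 2 (3,5) count=0: revealed 6 new [(2,4) (2,5) (3,4) (3,5) (4,4) (4,5)] -> total=7
Click 3 (5,2) count=2: revealed 1 new [(5,2)] -> total=8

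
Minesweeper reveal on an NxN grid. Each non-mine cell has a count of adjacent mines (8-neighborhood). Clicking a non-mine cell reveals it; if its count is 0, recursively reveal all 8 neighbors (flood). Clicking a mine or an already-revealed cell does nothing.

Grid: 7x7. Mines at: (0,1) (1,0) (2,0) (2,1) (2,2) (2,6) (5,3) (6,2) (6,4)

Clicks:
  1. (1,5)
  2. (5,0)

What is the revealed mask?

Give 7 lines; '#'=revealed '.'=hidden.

Click 1 (1,5) count=1: revealed 1 new [(1,5)] -> total=1
Click 2 (5,0) count=0: revealed 11 new [(3,0) (3,1) (3,2) (4,0) (4,1) (4,2) (5,0) (5,1) (5,2) (6,0) (6,1)] -> total=12

Answer: .......
.....#.
.......
###....
###....
###....
##.....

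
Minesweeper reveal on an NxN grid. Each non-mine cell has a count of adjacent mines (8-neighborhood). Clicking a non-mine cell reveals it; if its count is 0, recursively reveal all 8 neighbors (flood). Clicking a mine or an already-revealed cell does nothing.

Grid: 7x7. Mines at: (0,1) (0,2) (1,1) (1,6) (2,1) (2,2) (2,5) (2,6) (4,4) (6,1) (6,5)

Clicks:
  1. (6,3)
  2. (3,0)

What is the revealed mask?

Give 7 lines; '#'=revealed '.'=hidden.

Answer: .......
.......
.......
#......
.......
..###..
..###..

Derivation:
Click 1 (6,3) count=0: revealed 6 new [(5,2) (5,3) (5,4) (6,2) (6,3) (6,4)] -> total=6
Click 2 (3,0) count=1: revealed 1 new [(3,0)] -> total=7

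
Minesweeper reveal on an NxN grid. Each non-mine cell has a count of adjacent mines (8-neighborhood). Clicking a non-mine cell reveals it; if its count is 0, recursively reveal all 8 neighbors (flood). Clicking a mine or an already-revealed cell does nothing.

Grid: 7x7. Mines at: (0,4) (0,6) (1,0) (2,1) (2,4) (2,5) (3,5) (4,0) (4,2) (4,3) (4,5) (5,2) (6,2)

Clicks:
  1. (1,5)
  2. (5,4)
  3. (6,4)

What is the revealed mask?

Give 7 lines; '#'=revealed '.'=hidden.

Click 1 (1,5) count=4: revealed 1 new [(1,5)] -> total=1
Click 2 (5,4) count=2: revealed 1 new [(5,4)] -> total=2
Click 3 (6,4) count=0: revealed 7 new [(5,3) (5,5) (5,6) (6,3) (6,4) (6,5) (6,6)] -> total=9

Answer: .......
.....#.
.......
.......
.......
...####
...####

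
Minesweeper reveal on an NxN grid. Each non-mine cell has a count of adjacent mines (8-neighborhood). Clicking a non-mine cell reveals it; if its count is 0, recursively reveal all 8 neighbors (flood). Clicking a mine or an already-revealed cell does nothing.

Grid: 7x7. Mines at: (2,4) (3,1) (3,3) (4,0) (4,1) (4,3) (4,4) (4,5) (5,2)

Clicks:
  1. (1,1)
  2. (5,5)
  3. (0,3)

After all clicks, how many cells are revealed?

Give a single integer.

Click 1 (1,1) count=0: revealed 22 new [(0,0) (0,1) (0,2) (0,3) (0,4) (0,5) (0,6) (1,0) (1,1) (1,2) (1,3) (1,4) (1,5) (1,6) (2,0) (2,1) (2,2) (2,3) (2,5) (2,6) (3,5) (3,6)] -> total=22
Click 2 (5,5) count=2: revealed 1 new [(5,5)] -> total=23
Click 3 (0,3) count=0: revealed 0 new [(none)] -> total=23

Answer: 23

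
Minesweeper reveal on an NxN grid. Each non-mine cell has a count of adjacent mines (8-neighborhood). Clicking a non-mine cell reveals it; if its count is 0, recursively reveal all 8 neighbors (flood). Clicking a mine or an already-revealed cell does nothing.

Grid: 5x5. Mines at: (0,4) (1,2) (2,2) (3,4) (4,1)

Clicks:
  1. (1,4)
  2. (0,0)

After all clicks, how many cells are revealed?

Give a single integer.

Answer: 9

Derivation:
Click 1 (1,4) count=1: revealed 1 new [(1,4)] -> total=1
Click 2 (0,0) count=0: revealed 8 new [(0,0) (0,1) (1,0) (1,1) (2,0) (2,1) (3,0) (3,1)] -> total=9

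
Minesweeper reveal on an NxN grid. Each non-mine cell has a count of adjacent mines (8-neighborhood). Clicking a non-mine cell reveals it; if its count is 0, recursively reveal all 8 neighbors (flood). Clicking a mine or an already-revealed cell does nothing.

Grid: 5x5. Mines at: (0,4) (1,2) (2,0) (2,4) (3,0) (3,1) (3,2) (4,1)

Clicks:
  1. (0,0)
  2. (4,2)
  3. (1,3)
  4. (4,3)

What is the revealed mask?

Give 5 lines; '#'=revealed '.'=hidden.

Answer: ##...
##.#.
.....
.....
..##.

Derivation:
Click 1 (0,0) count=0: revealed 4 new [(0,0) (0,1) (1,0) (1,1)] -> total=4
Click 2 (4,2) count=3: revealed 1 new [(4,2)] -> total=5
Click 3 (1,3) count=3: revealed 1 new [(1,3)] -> total=6
Click 4 (4,3) count=1: revealed 1 new [(4,3)] -> total=7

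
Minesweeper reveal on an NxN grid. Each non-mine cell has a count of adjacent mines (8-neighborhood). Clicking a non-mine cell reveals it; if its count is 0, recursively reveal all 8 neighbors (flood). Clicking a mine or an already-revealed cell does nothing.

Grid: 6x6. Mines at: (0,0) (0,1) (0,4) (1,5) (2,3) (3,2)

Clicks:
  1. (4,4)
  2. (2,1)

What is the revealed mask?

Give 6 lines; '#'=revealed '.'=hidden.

Click 1 (4,4) count=0: revealed 23 new [(1,0) (1,1) (2,0) (2,1) (2,4) (2,5) (3,0) (3,1) (3,3) (3,4) (3,5) (4,0) (4,1) (4,2) (4,3) (4,4) (4,5) (5,0) (5,1) (5,2) (5,3) (5,4) (5,5)] -> total=23
Click 2 (2,1) count=1: revealed 0 new [(none)] -> total=23

Answer: ......
##....
##..##
##.###
######
######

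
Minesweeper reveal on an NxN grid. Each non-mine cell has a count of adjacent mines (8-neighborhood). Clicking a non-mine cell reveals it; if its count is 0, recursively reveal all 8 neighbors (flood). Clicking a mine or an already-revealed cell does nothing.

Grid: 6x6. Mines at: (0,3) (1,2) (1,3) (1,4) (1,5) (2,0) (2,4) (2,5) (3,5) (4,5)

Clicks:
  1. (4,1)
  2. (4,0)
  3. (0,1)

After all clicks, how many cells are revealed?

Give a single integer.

Click 1 (4,1) count=0: revealed 18 new [(2,1) (2,2) (2,3) (3,0) (3,1) (3,2) (3,3) (3,4) (4,0) (4,1) (4,2) (4,3) (4,4) (5,0) (5,1) (5,2) (5,3) (5,4)] -> total=18
Click 2 (4,0) count=0: revealed 0 new [(none)] -> total=18
Click 3 (0,1) count=1: revealed 1 new [(0,1)] -> total=19

Answer: 19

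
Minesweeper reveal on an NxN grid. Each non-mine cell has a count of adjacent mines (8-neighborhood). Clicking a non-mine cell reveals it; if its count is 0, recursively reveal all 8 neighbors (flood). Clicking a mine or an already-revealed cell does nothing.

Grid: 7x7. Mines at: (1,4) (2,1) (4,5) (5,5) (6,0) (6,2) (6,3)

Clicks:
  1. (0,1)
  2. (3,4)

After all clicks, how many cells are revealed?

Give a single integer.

Answer: 9

Derivation:
Click 1 (0,1) count=0: revealed 8 new [(0,0) (0,1) (0,2) (0,3) (1,0) (1,1) (1,2) (1,3)] -> total=8
Click 2 (3,4) count=1: revealed 1 new [(3,4)] -> total=9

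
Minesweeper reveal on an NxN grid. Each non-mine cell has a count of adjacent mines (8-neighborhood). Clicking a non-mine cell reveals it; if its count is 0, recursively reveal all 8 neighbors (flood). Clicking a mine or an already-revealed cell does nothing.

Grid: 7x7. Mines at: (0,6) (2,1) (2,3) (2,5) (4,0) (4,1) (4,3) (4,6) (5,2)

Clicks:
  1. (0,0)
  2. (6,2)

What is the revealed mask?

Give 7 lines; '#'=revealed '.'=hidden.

Click 1 (0,0) count=0: revealed 12 new [(0,0) (0,1) (0,2) (0,3) (0,4) (0,5) (1,0) (1,1) (1,2) (1,3) (1,4) (1,5)] -> total=12
Click 2 (6,2) count=1: revealed 1 new [(6,2)] -> total=13

Answer: ######.
######.
.......
.......
.......
.......
..#....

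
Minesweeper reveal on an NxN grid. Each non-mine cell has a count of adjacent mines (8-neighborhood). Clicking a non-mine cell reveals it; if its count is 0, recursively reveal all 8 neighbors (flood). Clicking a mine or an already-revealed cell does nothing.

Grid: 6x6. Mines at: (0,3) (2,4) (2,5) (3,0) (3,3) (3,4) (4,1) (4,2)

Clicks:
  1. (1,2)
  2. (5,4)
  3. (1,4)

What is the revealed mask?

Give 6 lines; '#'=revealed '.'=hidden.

Answer: ......
..#.#.
......
......
...###
...###

Derivation:
Click 1 (1,2) count=1: revealed 1 new [(1,2)] -> total=1
Click 2 (5,4) count=0: revealed 6 new [(4,3) (4,4) (4,5) (5,3) (5,4) (5,5)] -> total=7
Click 3 (1,4) count=3: revealed 1 new [(1,4)] -> total=8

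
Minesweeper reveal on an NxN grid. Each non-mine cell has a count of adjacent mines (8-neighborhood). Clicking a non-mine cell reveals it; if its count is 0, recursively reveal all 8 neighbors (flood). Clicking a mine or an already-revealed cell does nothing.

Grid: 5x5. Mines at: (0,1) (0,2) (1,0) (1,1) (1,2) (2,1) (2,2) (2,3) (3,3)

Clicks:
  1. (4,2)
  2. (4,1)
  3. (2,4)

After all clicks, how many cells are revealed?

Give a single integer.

Click 1 (4,2) count=1: revealed 1 new [(4,2)] -> total=1
Click 2 (4,1) count=0: revealed 5 new [(3,0) (3,1) (3,2) (4,0) (4,1)] -> total=6
Click 3 (2,4) count=2: revealed 1 new [(2,4)] -> total=7

Answer: 7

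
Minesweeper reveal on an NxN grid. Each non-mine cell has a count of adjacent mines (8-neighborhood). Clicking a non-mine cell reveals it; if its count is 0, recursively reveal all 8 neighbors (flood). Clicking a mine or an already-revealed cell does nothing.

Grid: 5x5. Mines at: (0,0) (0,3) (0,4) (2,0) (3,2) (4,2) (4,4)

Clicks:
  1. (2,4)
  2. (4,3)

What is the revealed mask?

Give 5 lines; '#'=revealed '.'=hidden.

Click 1 (2,4) count=0: revealed 6 new [(1,3) (1,4) (2,3) (2,4) (3,3) (3,4)] -> total=6
Click 2 (4,3) count=3: revealed 1 new [(4,3)] -> total=7

Answer: .....
...##
...##
...##
...#.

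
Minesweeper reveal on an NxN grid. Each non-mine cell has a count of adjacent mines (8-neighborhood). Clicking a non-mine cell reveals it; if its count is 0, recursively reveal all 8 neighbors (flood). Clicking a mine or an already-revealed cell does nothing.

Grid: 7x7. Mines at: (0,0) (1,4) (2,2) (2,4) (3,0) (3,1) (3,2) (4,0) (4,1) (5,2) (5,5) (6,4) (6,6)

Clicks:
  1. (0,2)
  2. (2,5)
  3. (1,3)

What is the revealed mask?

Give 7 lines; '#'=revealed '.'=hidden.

Answer: .###...
.###...
.....#.
.......
.......
.......
.......

Derivation:
Click 1 (0,2) count=0: revealed 6 new [(0,1) (0,2) (0,3) (1,1) (1,2) (1,3)] -> total=6
Click 2 (2,5) count=2: revealed 1 new [(2,5)] -> total=7
Click 3 (1,3) count=3: revealed 0 new [(none)] -> total=7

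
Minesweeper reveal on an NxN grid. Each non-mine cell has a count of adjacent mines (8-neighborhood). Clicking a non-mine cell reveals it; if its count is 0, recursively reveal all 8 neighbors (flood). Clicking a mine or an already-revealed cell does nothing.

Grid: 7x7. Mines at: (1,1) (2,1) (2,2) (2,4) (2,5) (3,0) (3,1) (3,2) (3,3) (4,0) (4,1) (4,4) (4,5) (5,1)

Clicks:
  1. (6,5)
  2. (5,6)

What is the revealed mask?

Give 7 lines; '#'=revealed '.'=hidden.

Click 1 (6,5) count=0: revealed 10 new [(5,2) (5,3) (5,4) (5,5) (5,6) (6,2) (6,3) (6,4) (6,5) (6,6)] -> total=10
Click 2 (5,6) count=1: revealed 0 new [(none)] -> total=10

Answer: .......
.......
.......
.......
.......
..#####
..#####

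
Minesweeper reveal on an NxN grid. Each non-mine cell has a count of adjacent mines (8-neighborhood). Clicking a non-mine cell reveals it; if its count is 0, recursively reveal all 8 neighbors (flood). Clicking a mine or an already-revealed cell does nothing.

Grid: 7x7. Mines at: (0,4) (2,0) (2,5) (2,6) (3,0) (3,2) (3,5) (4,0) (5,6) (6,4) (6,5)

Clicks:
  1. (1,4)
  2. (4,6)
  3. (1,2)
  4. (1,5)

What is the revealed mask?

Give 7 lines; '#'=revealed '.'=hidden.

Click 1 (1,4) count=2: revealed 1 new [(1,4)] -> total=1
Click 2 (4,6) count=2: revealed 1 new [(4,6)] -> total=2
Click 3 (1,2) count=0: revealed 11 new [(0,0) (0,1) (0,2) (0,3) (1,0) (1,1) (1,2) (1,3) (2,1) (2,2) (2,3)] -> total=13
Click 4 (1,5) count=3: revealed 1 new [(1,5)] -> total=14

Answer: ####...
######.
.###...
.......
......#
.......
.......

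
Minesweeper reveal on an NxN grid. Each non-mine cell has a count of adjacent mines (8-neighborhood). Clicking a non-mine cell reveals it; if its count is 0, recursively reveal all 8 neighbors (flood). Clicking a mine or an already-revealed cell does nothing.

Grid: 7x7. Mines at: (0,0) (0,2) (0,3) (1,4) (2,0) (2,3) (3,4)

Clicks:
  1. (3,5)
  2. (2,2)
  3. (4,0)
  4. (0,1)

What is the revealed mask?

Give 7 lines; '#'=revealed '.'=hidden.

Click 1 (3,5) count=1: revealed 1 new [(3,5)] -> total=1
Click 2 (2,2) count=1: revealed 1 new [(2,2)] -> total=2
Click 3 (4,0) count=0: revealed 32 new [(0,5) (0,6) (1,5) (1,6) (2,5) (2,6) (3,0) (3,1) (3,2) (3,3) (3,6) (4,0) (4,1) (4,2) (4,3) (4,4) (4,5) (4,6) (5,0) (5,1) (5,2) (5,3) (5,4) (5,5) (5,6) (6,0) (6,1) (6,2) (6,3) (6,4) (6,5) (6,6)] -> total=34
Click 4 (0,1) count=2: revealed 1 new [(0,1)] -> total=35

Answer: .#...##
.....##
..#..##
####.##
#######
#######
#######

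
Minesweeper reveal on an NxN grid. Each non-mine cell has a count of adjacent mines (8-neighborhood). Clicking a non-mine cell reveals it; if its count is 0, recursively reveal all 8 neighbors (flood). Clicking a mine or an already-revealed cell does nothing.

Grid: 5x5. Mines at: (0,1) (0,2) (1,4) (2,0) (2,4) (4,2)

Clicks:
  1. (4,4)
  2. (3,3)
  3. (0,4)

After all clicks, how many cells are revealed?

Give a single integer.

Click 1 (4,4) count=0: revealed 4 new [(3,3) (3,4) (4,3) (4,4)] -> total=4
Click 2 (3,3) count=2: revealed 0 new [(none)] -> total=4
Click 3 (0,4) count=1: revealed 1 new [(0,4)] -> total=5

Answer: 5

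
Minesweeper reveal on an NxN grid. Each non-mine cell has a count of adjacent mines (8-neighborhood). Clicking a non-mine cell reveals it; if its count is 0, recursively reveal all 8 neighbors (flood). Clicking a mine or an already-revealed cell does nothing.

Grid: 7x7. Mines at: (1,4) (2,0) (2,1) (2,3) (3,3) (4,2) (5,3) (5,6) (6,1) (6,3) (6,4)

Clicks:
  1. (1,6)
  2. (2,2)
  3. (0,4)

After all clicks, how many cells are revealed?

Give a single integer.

Answer: 15

Derivation:
Click 1 (1,6) count=0: revealed 13 new [(0,5) (0,6) (1,5) (1,6) (2,4) (2,5) (2,6) (3,4) (3,5) (3,6) (4,4) (4,5) (4,6)] -> total=13
Click 2 (2,2) count=3: revealed 1 new [(2,2)] -> total=14
Click 3 (0,4) count=1: revealed 1 new [(0,4)] -> total=15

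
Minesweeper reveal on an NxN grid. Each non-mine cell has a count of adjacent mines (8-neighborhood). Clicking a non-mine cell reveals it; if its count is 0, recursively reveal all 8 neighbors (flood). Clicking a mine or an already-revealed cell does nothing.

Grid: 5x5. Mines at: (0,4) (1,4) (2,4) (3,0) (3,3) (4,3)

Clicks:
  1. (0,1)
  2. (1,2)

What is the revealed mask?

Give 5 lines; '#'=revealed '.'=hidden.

Answer: ####.
####.
####.
.....
.....

Derivation:
Click 1 (0,1) count=0: revealed 12 new [(0,0) (0,1) (0,2) (0,3) (1,0) (1,1) (1,2) (1,3) (2,0) (2,1) (2,2) (2,3)] -> total=12
Click 2 (1,2) count=0: revealed 0 new [(none)] -> total=12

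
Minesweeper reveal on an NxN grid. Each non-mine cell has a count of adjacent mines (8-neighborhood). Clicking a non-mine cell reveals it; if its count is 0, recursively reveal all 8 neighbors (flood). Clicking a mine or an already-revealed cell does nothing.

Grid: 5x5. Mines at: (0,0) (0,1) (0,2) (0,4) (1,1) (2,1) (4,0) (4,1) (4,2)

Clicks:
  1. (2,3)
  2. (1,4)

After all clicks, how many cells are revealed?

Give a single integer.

Click 1 (2,3) count=0: revealed 11 new [(1,2) (1,3) (1,4) (2,2) (2,3) (2,4) (3,2) (3,3) (3,4) (4,3) (4,4)] -> total=11
Click 2 (1,4) count=1: revealed 0 new [(none)] -> total=11

Answer: 11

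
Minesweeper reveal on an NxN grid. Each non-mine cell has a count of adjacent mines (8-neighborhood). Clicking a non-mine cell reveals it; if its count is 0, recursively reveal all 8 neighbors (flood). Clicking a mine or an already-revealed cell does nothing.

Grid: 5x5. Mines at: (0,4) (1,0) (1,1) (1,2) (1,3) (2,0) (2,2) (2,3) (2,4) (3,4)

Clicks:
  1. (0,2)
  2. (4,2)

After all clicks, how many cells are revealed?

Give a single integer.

Click 1 (0,2) count=3: revealed 1 new [(0,2)] -> total=1
Click 2 (4,2) count=0: revealed 8 new [(3,0) (3,1) (3,2) (3,3) (4,0) (4,1) (4,2) (4,3)] -> total=9

Answer: 9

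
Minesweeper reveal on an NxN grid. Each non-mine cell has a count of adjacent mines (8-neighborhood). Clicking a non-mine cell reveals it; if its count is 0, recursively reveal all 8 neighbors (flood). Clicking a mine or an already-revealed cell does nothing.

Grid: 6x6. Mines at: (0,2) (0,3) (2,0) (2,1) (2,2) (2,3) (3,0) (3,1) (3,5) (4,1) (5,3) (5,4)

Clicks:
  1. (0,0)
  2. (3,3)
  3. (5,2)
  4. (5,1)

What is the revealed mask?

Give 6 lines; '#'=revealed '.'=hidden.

Answer: ##....
##....
......
...#..
......
.##...

Derivation:
Click 1 (0,0) count=0: revealed 4 new [(0,0) (0,1) (1,0) (1,1)] -> total=4
Click 2 (3,3) count=2: revealed 1 new [(3,3)] -> total=5
Click 3 (5,2) count=2: revealed 1 new [(5,2)] -> total=6
Click 4 (5,1) count=1: revealed 1 new [(5,1)] -> total=7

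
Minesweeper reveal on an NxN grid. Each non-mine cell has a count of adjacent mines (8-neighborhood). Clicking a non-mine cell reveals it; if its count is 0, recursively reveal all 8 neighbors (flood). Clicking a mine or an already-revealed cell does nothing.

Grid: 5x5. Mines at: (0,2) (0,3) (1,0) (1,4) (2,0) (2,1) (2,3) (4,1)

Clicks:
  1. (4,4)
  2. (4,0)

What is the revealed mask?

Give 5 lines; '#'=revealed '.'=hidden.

Answer: .....
.....
.....
..###
#.###

Derivation:
Click 1 (4,4) count=0: revealed 6 new [(3,2) (3,3) (3,4) (4,2) (4,3) (4,4)] -> total=6
Click 2 (4,0) count=1: revealed 1 new [(4,0)] -> total=7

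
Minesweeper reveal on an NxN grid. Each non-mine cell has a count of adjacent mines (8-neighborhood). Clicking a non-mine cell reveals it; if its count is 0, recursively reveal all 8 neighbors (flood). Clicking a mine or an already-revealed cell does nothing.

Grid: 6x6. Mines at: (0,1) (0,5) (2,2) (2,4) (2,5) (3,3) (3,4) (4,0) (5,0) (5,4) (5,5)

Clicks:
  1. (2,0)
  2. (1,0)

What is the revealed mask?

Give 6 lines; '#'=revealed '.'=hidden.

Click 1 (2,0) count=0: revealed 6 new [(1,0) (1,1) (2,0) (2,1) (3,0) (3,1)] -> total=6
Click 2 (1,0) count=1: revealed 0 new [(none)] -> total=6

Answer: ......
##....
##....
##....
......
......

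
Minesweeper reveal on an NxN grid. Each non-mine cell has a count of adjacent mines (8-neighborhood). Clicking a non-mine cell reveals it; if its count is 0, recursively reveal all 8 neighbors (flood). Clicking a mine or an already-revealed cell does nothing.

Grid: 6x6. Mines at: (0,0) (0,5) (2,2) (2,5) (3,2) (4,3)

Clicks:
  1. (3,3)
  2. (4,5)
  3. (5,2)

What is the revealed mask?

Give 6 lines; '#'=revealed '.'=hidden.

Answer: ......
......
......
...###
....##
..#.##

Derivation:
Click 1 (3,3) count=3: revealed 1 new [(3,3)] -> total=1
Click 2 (4,5) count=0: revealed 6 new [(3,4) (3,5) (4,4) (4,5) (5,4) (5,5)] -> total=7
Click 3 (5,2) count=1: revealed 1 new [(5,2)] -> total=8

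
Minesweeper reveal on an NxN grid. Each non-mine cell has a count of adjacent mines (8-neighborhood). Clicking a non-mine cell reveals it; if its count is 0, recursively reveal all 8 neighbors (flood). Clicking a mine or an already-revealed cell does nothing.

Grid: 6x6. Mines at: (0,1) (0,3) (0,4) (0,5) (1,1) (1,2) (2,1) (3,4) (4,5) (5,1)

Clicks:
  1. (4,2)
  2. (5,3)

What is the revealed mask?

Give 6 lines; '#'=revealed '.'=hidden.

Click 1 (4,2) count=1: revealed 1 new [(4,2)] -> total=1
Click 2 (5,3) count=0: revealed 5 new [(4,3) (4,4) (5,2) (5,3) (5,4)] -> total=6

Answer: ......
......
......
......
..###.
..###.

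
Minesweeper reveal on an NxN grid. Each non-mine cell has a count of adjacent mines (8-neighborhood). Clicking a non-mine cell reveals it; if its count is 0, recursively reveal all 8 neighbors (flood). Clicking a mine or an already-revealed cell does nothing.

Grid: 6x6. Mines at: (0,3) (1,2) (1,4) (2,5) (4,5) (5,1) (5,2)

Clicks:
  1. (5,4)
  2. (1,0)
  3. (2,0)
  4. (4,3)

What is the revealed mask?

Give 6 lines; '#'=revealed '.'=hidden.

Answer: ##....
##....
#####.
#####.
#####.
....#.

Derivation:
Click 1 (5,4) count=1: revealed 1 new [(5,4)] -> total=1
Click 2 (1,0) count=0: revealed 19 new [(0,0) (0,1) (1,0) (1,1) (2,0) (2,1) (2,2) (2,3) (2,4) (3,0) (3,1) (3,2) (3,3) (3,4) (4,0) (4,1) (4,2) (4,3) (4,4)] -> total=20
Click 3 (2,0) count=0: revealed 0 new [(none)] -> total=20
Click 4 (4,3) count=1: revealed 0 new [(none)] -> total=20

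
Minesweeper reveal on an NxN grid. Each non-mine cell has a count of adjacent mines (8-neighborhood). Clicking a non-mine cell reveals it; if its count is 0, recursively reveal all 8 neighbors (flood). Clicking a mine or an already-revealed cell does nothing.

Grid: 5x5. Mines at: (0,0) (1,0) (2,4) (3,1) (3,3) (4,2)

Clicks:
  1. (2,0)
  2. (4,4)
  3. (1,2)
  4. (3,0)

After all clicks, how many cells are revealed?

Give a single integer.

Answer: 14

Derivation:
Click 1 (2,0) count=2: revealed 1 new [(2,0)] -> total=1
Click 2 (4,4) count=1: revealed 1 new [(4,4)] -> total=2
Click 3 (1,2) count=0: revealed 11 new [(0,1) (0,2) (0,3) (0,4) (1,1) (1,2) (1,3) (1,4) (2,1) (2,2) (2,3)] -> total=13
Click 4 (3,0) count=1: revealed 1 new [(3,0)] -> total=14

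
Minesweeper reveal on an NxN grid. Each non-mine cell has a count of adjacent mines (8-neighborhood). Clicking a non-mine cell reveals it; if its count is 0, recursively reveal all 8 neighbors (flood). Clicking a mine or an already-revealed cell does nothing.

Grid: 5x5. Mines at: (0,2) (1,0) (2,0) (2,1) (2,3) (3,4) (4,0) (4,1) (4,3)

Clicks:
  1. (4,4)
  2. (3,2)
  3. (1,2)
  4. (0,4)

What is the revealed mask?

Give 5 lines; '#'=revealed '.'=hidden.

Answer: ...##
..###
.....
..#..
....#

Derivation:
Click 1 (4,4) count=2: revealed 1 new [(4,4)] -> total=1
Click 2 (3,2) count=4: revealed 1 new [(3,2)] -> total=2
Click 3 (1,2) count=3: revealed 1 new [(1,2)] -> total=3
Click 4 (0,4) count=0: revealed 4 new [(0,3) (0,4) (1,3) (1,4)] -> total=7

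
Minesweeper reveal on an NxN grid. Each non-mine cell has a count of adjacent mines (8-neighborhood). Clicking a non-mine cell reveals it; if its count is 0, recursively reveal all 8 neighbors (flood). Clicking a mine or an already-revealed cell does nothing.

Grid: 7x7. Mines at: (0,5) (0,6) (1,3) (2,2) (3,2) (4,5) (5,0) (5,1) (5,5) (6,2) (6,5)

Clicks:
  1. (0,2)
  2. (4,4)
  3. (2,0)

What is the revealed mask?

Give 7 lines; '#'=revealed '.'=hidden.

Click 1 (0,2) count=1: revealed 1 new [(0,2)] -> total=1
Click 2 (4,4) count=2: revealed 1 new [(4,4)] -> total=2
Click 3 (2,0) count=0: revealed 11 new [(0,0) (0,1) (1,0) (1,1) (1,2) (2,0) (2,1) (3,0) (3,1) (4,0) (4,1)] -> total=13

Answer: ###....
###....
##.....
##.....
##..#..
.......
.......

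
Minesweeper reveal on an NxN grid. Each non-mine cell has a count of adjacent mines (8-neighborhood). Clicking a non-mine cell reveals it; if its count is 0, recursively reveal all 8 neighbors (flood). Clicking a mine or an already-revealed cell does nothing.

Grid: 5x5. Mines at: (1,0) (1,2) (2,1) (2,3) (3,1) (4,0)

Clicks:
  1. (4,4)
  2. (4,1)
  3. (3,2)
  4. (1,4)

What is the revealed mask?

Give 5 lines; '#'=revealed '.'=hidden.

Answer: .....
....#
.....
..###
.####

Derivation:
Click 1 (4,4) count=0: revealed 6 new [(3,2) (3,3) (3,4) (4,2) (4,3) (4,4)] -> total=6
Click 2 (4,1) count=2: revealed 1 new [(4,1)] -> total=7
Click 3 (3,2) count=3: revealed 0 new [(none)] -> total=7
Click 4 (1,4) count=1: revealed 1 new [(1,4)] -> total=8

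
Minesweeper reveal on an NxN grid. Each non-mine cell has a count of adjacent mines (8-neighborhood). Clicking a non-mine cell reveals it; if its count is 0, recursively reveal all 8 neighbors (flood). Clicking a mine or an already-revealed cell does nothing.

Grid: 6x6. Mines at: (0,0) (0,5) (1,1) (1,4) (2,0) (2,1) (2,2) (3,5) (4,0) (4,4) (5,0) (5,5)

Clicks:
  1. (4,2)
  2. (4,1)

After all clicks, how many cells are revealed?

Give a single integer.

Answer: 9

Derivation:
Click 1 (4,2) count=0: revealed 9 new [(3,1) (3,2) (3,3) (4,1) (4,2) (4,3) (5,1) (5,2) (5,3)] -> total=9
Click 2 (4,1) count=2: revealed 0 new [(none)] -> total=9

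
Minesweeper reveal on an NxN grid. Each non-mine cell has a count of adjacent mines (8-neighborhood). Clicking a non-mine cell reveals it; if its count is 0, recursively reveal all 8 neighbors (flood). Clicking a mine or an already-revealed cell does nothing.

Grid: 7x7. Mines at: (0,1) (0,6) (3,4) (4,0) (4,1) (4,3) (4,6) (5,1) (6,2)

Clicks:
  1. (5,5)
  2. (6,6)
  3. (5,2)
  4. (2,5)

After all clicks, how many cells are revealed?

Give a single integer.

Click 1 (5,5) count=1: revealed 1 new [(5,5)] -> total=1
Click 2 (6,6) count=0: revealed 7 new [(5,3) (5,4) (5,6) (6,3) (6,4) (6,5) (6,6)] -> total=8
Click 3 (5,2) count=4: revealed 1 new [(5,2)] -> total=9
Click 4 (2,5) count=1: revealed 1 new [(2,5)] -> total=10

Answer: 10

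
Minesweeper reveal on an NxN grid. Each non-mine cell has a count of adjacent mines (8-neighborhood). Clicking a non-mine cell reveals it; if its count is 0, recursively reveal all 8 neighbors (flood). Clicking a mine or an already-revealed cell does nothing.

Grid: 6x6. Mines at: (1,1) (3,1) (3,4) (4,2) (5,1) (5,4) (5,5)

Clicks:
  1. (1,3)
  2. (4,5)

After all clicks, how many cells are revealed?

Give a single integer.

Click 1 (1,3) count=0: revealed 12 new [(0,2) (0,3) (0,4) (0,5) (1,2) (1,3) (1,4) (1,5) (2,2) (2,3) (2,4) (2,5)] -> total=12
Click 2 (4,5) count=3: revealed 1 new [(4,5)] -> total=13

Answer: 13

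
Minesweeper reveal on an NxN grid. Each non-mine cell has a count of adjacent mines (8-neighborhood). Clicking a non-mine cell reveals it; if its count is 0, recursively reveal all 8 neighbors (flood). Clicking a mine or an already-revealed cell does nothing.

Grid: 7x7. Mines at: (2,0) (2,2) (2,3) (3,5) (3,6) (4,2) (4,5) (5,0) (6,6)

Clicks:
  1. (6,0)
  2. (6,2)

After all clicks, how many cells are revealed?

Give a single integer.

Click 1 (6,0) count=1: revealed 1 new [(6,0)] -> total=1
Click 2 (6,2) count=0: revealed 10 new [(5,1) (5,2) (5,3) (5,4) (5,5) (6,1) (6,2) (6,3) (6,4) (6,5)] -> total=11

Answer: 11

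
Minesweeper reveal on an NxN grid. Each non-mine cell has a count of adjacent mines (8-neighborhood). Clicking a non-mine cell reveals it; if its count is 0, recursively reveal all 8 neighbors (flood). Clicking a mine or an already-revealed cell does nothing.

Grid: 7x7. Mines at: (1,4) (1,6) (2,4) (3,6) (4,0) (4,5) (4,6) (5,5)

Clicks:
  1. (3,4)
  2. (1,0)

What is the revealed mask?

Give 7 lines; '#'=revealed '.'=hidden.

Answer: ####...
####...
####...
#####..
.####..
#####..
#####..

Derivation:
Click 1 (3,4) count=2: revealed 1 new [(3,4)] -> total=1
Click 2 (1,0) count=0: revealed 30 new [(0,0) (0,1) (0,2) (0,3) (1,0) (1,1) (1,2) (1,3) (2,0) (2,1) (2,2) (2,3) (3,0) (3,1) (3,2) (3,3) (4,1) (4,2) (4,3) (4,4) (5,0) (5,1) (5,2) (5,3) (5,4) (6,0) (6,1) (6,2) (6,3) (6,4)] -> total=31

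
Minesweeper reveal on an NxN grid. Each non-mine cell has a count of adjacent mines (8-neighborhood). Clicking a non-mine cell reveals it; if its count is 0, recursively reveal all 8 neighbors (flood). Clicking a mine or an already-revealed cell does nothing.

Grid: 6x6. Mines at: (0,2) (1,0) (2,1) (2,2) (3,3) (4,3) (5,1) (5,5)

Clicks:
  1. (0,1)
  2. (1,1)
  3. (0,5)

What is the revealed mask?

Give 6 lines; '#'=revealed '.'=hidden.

Answer: .#.###
.#.###
...###
....##
....##
......

Derivation:
Click 1 (0,1) count=2: revealed 1 new [(0,1)] -> total=1
Click 2 (1,1) count=4: revealed 1 new [(1,1)] -> total=2
Click 3 (0,5) count=0: revealed 13 new [(0,3) (0,4) (0,5) (1,3) (1,4) (1,5) (2,3) (2,4) (2,5) (3,4) (3,5) (4,4) (4,5)] -> total=15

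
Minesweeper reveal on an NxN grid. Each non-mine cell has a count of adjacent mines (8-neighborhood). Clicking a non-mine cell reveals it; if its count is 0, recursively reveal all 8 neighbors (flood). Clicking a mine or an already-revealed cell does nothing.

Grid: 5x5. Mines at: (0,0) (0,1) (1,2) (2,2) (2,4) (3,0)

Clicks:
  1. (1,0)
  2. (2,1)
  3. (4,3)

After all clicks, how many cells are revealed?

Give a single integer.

Click 1 (1,0) count=2: revealed 1 new [(1,0)] -> total=1
Click 2 (2,1) count=3: revealed 1 new [(2,1)] -> total=2
Click 3 (4,3) count=0: revealed 8 new [(3,1) (3,2) (3,3) (3,4) (4,1) (4,2) (4,3) (4,4)] -> total=10

Answer: 10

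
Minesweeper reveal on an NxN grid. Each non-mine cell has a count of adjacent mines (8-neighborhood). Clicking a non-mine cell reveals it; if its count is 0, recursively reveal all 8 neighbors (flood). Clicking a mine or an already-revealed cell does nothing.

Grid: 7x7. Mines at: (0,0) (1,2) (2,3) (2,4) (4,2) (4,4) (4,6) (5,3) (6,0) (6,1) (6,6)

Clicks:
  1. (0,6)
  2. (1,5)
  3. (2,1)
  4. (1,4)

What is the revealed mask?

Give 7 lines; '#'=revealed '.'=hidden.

Answer: ...####
...####
.#...##
.....##
.......
.......
.......

Derivation:
Click 1 (0,6) count=0: revealed 12 new [(0,3) (0,4) (0,5) (0,6) (1,3) (1,4) (1,5) (1,6) (2,5) (2,6) (3,5) (3,6)] -> total=12
Click 2 (1,5) count=1: revealed 0 new [(none)] -> total=12
Click 3 (2,1) count=1: revealed 1 new [(2,1)] -> total=13
Click 4 (1,4) count=2: revealed 0 new [(none)] -> total=13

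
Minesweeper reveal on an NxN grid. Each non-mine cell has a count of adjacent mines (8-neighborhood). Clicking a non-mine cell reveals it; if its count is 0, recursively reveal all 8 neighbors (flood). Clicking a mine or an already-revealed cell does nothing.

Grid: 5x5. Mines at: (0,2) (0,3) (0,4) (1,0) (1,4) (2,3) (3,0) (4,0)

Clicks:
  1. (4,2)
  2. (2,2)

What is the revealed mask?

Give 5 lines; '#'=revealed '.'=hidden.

Answer: .....
.....
..#..
.####
.####

Derivation:
Click 1 (4,2) count=0: revealed 8 new [(3,1) (3,2) (3,3) (3,4) (4,1) (4,2) (4,3) (4,4)] -> total=8
Click 2 (2,2) count=1: revealed 1 new [(2,2)] -> total=9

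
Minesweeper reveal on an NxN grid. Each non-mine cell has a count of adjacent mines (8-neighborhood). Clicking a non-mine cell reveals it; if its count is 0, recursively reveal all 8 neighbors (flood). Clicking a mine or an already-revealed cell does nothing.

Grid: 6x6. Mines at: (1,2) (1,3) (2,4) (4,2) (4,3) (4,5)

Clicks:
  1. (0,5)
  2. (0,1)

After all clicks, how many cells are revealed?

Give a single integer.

Click 1 (0,5) count=0: revealed 4 new [(0,4) (0,5) (1,4) (1,5)] -> total=4
Click 2 (0,1) count=1: revealed 1 new [(0,1)] -> total=5

Answer: 5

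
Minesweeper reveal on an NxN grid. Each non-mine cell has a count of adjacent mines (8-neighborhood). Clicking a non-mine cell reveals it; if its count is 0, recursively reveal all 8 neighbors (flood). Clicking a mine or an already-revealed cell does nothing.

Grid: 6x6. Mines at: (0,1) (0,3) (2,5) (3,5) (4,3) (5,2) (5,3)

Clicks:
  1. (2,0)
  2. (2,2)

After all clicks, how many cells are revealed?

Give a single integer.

Click 1 (2,0) count=0: revealed 20 new [(1,0) (1,1) (1,2) (1,3) (1,4) (2,0) (2,1) (2,2) (2,3) (2,4) (3,0) (3,1) (3,2) (3,3) (3,4) (4,0) (4,1) (4,2) (5,0) (5,1)] -> total=20
Click 2 (2,2) count=0: revealed 0 new [(none)] -> total=20

Answer: 20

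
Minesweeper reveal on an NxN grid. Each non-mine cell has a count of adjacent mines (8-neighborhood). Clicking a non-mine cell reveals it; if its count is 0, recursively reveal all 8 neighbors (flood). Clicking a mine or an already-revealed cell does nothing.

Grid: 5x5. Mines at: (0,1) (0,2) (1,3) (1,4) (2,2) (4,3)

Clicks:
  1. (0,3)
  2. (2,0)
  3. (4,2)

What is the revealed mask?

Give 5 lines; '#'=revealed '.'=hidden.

Answer: ...#.
##...
##...
###..
###..

Derivation:
Click 1 (0,3) count=3: revealed 1 new [(0,3)] -> total=1
Click 2 (2,0) count=0: revealed 10 new [(1,0) (1,1) (2,0) (2,1) (3,0) (3,1) (3,2) (4,0) (4,1) (4,2)] -> total=11
Click 3 (4,2) count=1: revealed 0 new [(none)] -> total=11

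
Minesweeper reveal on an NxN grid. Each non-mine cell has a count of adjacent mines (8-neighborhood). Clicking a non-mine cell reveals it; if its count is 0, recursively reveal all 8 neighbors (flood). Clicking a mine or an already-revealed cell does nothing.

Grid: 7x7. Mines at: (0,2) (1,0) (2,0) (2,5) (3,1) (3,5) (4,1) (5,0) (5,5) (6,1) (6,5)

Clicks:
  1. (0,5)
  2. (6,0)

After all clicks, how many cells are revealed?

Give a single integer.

Answer: 9

Derivation:
Click 1 (0,5) count=0: revealed 8 new [(0,3) (0,4) (0,5) (0,6) (1,3) (1,4) (1,5) (1,6)] -> total=8
Click 2 (6,0) count=2: revealed 1 new [(6,0)] -> total=9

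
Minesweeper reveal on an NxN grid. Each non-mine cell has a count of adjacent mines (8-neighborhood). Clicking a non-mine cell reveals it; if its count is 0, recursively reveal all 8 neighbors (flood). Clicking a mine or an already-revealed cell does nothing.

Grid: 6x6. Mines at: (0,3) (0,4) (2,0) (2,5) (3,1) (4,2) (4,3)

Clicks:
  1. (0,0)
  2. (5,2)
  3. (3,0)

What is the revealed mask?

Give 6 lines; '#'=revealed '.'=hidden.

Click 1 (0,0) count=0: revealed 6 new [(0,0) (0,1) (0,2) (1,0) (1,1) (1,2)] -> total=6
Click 2 (5,2) count=2: revealed 1 new [(5,2)] -> total=7
Click 3 (3,0) count=2: revealed 1 new [(3,0)] -> total=8

Answer: ###...
###...
......
#.....
......
..#...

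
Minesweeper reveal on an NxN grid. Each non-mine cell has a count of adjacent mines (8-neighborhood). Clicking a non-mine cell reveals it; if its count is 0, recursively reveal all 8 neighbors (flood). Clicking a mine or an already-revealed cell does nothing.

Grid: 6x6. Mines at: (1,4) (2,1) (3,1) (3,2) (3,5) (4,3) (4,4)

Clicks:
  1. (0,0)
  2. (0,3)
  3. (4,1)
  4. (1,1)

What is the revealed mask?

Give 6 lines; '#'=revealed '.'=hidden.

Answer: ####..
####..
......
......
.#....
......

Derivation:
Click 1 (0,0) count=0: revealed 8 new [(0,0) (0,1) (0,2) (0,3) (1,0) (1,1) (1,2) (1,3)] -> total=8
Click 2 (0,3) count=1: revealed 0 new [(none)] -> total=8
Click 3 (4,1) count=2: revealed 1 new [(4,1)] -> total=9
Click 4 (1,1) count=1: revealed 0 new [(none)] -> total=9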